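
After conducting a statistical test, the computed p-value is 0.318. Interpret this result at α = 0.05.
Since p = 0.318 > α = 0.05, fail to reject H₀.
There is insufficient evidence to reject the null hypothesis; the result is not statistically significant at the 0.05 level.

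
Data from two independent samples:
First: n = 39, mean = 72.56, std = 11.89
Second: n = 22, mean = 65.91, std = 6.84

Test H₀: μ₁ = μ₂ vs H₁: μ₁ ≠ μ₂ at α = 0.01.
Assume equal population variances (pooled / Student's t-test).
Student's two-sample t-test (equal variances):
H₀: μ₁ = μ₂
H₁: μ₁ ≠ μ₂
df = n₁ + n₂ - 2 = 59
Pooled variance s_p² = [(n₁-1)s₁² + (n₂-1)s₂²] / (n₁ + n₂ - 2) = [(38)(11.89²) + (21)(6.84²)] / 59 = 107.7057
SE = √(s_p²(1/n₁ + 1/n₂)) = √(107.7057 × (1/39 + 1/22)) = 2.7672
t = (x̄₁ - x̄₂) / SE = (72.56 - 65.91) / 2.7672 = 6.65 / 2.7672 = 2.403
p-value = 0.0194

Since p-value > α = 0.01, we fail to reject H₀.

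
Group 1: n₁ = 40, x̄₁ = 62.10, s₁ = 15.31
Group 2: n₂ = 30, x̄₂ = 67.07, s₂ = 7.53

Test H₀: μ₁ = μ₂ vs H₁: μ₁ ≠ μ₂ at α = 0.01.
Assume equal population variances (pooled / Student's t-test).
Student's two-sample t-test (equal variances):
H₀: μ₁ = μ₂
H₁: μ₁ ≠ μ₂
df = n₁ + n₂ - 2 = 68
Pooled variance s_p² = [(n₁-1)s₁² + (n₂-1)s₂²] / (n₁ + n₂ - 2) = [(39)(15.31²) + (29)(7.53²)] / 68 = 158.6143
SE = √(s_p²(1/n₁ + 1/n₂)) = √(158.6143 × (1/40 + 1/30)) = 3.0418
t = (x̄₁ - x̄₂) / SE = (62.10 - 67.07) / 3.0418 = -4.97 / 3.0418 = -1.634
p-value = 0.1069

Since p-value > α = 0.01, we fail to reject H₀.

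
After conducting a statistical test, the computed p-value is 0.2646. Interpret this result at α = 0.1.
Since p = 0.2646 > α = 0.1, fail to reject H₀.
There is insufficient evidence to reject the null hypothesis; the result is not statistically significant at the 0.1 level.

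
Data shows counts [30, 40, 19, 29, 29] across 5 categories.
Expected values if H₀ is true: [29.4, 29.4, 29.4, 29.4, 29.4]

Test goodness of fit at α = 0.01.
Chi-square goodness of fit test:
H₀: observed counts match expected distribution
H₁: observed counts differ from expected distribution
df = k - 1 = 4
χ² = Σ(O - E)²/E
   = (30 - 29.4)²/29.4 + (40 - 29.4)²/29.4 + (19 - 29.4)²/29.4 + (29 - 29.4)²/29.4 + (29 - 29.4)²/29.4
   = 0.012 + 3.822 + 3.679 + 0.005 + 0.005
   = 7.52
p-value = 0.1107

Since p-value > α = 0.01, we fail to reject H₀.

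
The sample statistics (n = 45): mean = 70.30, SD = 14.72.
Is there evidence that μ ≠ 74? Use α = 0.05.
One-sample t-test:
H₀: μ = 74
H₁: μ ≠ 74
df = n - 1 = 44
t = (x̄ - μ₀) / (s/√n) = (70.30 - 74) / (14.72/√45) = -1.686
p-value = 0.0988

Since p-value > α = 0.05, we fail to reject H₀.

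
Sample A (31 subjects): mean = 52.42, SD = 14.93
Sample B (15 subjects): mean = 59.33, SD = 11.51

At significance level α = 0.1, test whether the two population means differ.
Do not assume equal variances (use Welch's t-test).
Welch's two-sample t-test:
H₀: μ₁ = μ₂
H₁: μ₁ ≠ μ₂
s₁²/n₁ = 14.93²/31 = 7.1905,  s₂²/n₂ = 11.51²/15 = 8.8320
SE = √(s₁²/n₁ + s₂²/n₂) = √(7.1905 + 8.8320) = 4.0028
df (Welch-Satterthwaite) = (s₁²/n₁ + s₂²/n₂)² / [(s₁²/n₁)²/(n₁-1) + (s₂²/n₂)²/(n₂-1)] ≈ 35.19
t = (x̄₁ - x̄₂) / SE = (52.42 - 59.33) / 4.0028 = -6.91 / 4.0028 = -1.726
p-value = 0.0931

Since p-value < α = 0.1, we reject H₀.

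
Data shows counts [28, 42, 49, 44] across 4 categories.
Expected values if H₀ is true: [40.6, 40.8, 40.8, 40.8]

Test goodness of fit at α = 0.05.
Chi-square goodness of fit test:
H₀: observed counts match expected distribution
H₁: observed counts differ from expected distribution
df = k - 1 = 3
χ² = Σ(O - E)²/E
   = (28 - 40.6)²/40.6 + (42 - 40.8)²/40.8 + (49 - 40.8)²/40.8 + (44 - 40.8)²/40.8
   = 3.910 + 0.035 + 1.648 + 0.251
   = 5.84
p-value = 0.1194

Since p-value > α = 0.05, we fail to reject H₀.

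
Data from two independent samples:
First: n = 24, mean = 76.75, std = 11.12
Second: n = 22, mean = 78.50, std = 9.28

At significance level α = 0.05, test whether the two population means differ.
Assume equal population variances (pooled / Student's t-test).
Student's two-sample t-test (equal variances):
H₀: μ₁ = μ₂
H₁: μ₁ ≠ μ₂
df = n₁ + n₂ - 2 = 44
Pooled variance s_p² = [(n₁-1)s₁² + (n₂-1)s₂²] / (n₁ + n₂ - 2) = [(23)(11.12²) + (21)(9.28²)] / 44 = 105.7395
SE = √(s_p²(1/n₁ + 1/n₂)) = √(105.7395 × (1/24 + 1/22)) = 3.0352
t = (x̄₁ - x̄₂) / SE = (76.75 - 78.50) / 3.0352 = -1.75 / 3.0352 = -0.577
p-value = 0.5672

Since p-value > α = 0.05, we fail to reject H₀.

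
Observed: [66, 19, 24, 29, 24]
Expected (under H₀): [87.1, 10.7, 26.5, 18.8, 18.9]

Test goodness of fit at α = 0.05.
Chi-square goodness of fit test:
H₀: observed counts match expected distribution
H₁: observed counts differ from expected distribution
df = k - 1 = 4
χ² = Σ(O - E)²/E
   = (66 - 87.1)²/87.1 + (19 - 10.7)²/10.7 + (24 - 26.5)²/26.5 + (29 - 18.8)²/18.8 + (24 - 18.9)²/18.9
   = 5.111 + 6.438 + 0.236 + 5.534 + 1.376
   = 18.70
p-value = 0.0009

Since p-value < α = 0.05, we reject H₀.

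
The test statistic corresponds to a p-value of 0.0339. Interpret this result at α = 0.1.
Since p = 0.0339 < α = 0.1, reject H₀.
There is sufficient evidence to reject the null hypothesis; the result is statistically significant at the 0.1 level.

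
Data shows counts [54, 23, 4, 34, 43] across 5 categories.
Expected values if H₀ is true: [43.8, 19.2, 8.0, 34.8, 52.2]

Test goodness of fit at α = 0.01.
Chi-square goodness of fit test:
H₀: observed counts match expected distribution
H₁: observed counts differ from expected distribution
df = k - 1 = 4
χ² = Σ(O - E)²/E
   = (54 - 43.8)²/43.8 + (23 - 19.2)²/19.2 + (4 - 8.0)²/8.0 + (34 - 34.8)²/34.8 + (43 - 52.2)²/52.2
   = 2.375 + 0.752 + 2.000 + 0.018 + 1.621
   = 6.77
p-value = 0.1487

Since p-value > α = 0.01, we fail to reject H₀.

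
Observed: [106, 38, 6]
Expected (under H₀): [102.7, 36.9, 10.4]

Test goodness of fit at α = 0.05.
Chi-square goodness of fit test:
H₀: observed counts match expected distribution
H₁: observed counts differ from expected distribution
df = k - 1 = 2
χ² = Σ(O - E)²/E
   = (106 - 102.7)²/102.7 + (38 - 36.9)²/36.9 + (6 - 10.4)²/10.4
   = 0.106 + 0.033 + 1.862
   = 2.00
p-value = 0.3678

Since p-value > α = 0.05, we fail to reject H₀.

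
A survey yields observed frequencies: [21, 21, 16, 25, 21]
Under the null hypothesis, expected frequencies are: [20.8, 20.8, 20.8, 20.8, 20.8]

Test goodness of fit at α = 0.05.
Chi-square goodness of fit test:
H₀: observed counts match expected distribution
H₁: observed counts differ from expected distribution
df = k - 1 = 4
χ² = Σ(O - E)²/E
   = (21 - 20.8)²/20.8 + (21 - 20.8)²/20.8 + (16 - 20.8)²/20.8 + (25 - 20.8)²/20.8 + (21 - 20.8)²/20.8
   = 0.002 + 0.002 + 1.108 + 0.848 + 0.002
   = 1.96
p-value = 0.7428

Since p-value > α = 0.05, we fail to reject H₀.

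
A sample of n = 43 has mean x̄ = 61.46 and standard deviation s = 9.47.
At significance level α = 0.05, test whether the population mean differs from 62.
One-sample t-test:
H₀: μ = 62
H₁: μ ≠ 62
df = n - 1 = 42
t = (x̄ - μ₀) / (s/√n) = (61.46 - 62) / (9.47/√43) = -0.374
p-value = 0.7103

Since p-value > α = 0.05, we fail to reject H₀.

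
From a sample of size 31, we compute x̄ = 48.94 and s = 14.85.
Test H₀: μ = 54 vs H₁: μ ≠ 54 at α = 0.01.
One-sample t-test:
H₀: μ = 54
H₁: μ ≠ 54
df = n - 1 = 30
t = (x̄ - μ₀) / (s/√n) = (48.94 - 54) / (14.85/√31) = -1.897
p-value = 0.0675

Since p-value > α = 0.01, we fail to reject H₀.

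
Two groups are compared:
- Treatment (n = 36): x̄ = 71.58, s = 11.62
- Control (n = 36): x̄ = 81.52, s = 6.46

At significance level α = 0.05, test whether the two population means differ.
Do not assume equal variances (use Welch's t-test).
Welch's two-sample t-test:
H₀: μ₁ = μ₂
H₁: μ₁ ≠ μ₂
s₁²/n₁ = 11.62²/36 = 3.7507,  s₂²/n₂ = 6.46²/36 = 1.1592
SE = √(s₁²/n₁ + s₂²/n₂) = √(3.7507 + 1.1592) = 2.2158
df (Welch-Satterthwaite) = (s₁²/n₁ + s₂²/n₂)² / [(s₁²/n₁)²/(n₁-1) + (s₂²/n₂)²/(n₂-1)] ≈ 54.75
t = (x̄₁ - x̄₂) / SE = (71.58 - 81.52) / 2.2158 = -9.94 / 2.2158 = -4.486
p-value < 0.0001

Since p-value < α = 0.05, we reject H₀.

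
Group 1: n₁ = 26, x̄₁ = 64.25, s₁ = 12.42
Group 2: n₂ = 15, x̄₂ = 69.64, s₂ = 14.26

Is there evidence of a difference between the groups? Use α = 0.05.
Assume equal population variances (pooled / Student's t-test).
Student's two-sample t-test (equal variances):
H₀: μ₁ = μ₂
H₁: μ₁ ≠ μ₂
df = n₁ + n₂ - 2 = 39
Pooled variance s_p² = [(n₁-1)s₁² + (n₂-1)s₂²] / (n₁ + n₂ - 2) = [(25)(12.42²) + (14)(14.26²)] / 39 = 171.8789
SE = √(s_p²(1/n₁ + 1/n₂)) = √(171.8789 × (1/26 + 1/15)) = 4.2508
t = (x̄₁ - x̄₂) / SE = (64.25 - 69.64) / 4.2508 = -5.39 / 4.2508 = -1.268
p-value = 0.2123

Since p-value > α = 0.05, we fail to reject H₀.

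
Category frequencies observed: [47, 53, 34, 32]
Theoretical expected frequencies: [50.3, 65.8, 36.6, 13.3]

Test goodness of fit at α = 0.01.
Chi-square goodness of fit test:
H₀: observed counts match expected distribution
H₁: observed counts differ from expected distribution
df = k - 1 = 3
χ² = Σ(O - E)²/E
   = (47 - 50.3)²/50.3 + (53 - 65.8)²/65.8 + (34 - 36.6)²/36.6 + (32 - 13.3)²/13.3
   = 0.217 + 2.490 + 0.185 + 26.292
   = 29.18
p-value < 0.0001

Since p-value < α = 0.01, we reject H₀.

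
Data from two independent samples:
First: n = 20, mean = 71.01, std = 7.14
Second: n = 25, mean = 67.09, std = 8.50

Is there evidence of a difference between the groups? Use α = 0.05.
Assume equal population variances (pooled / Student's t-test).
Student's two-sample t-test (equal variances):
H₀: μ₁ = μ₂
H₁: μ₁ ≠ μ₂
df = n₁ + n₂ - 2 = 43
Pooled variance s_p² = [(n₁-1)s₁² + (n₂-1)s₂²] / (n₁ + n₂ - 2) = [(19)(7.14²) + (24)(8.50²)] / 43 = 62.8515
SE = √(s_p²(1/n₁ + 1/n₂)) = √(62.8515 × (1/20 + 1/25)) = 2.3784
t = (x̄₁ - x̄₂) / SE = (71.01 - 67.09) / 2.3784 = 3.92 / 2.3784 = 1.648
p-value = 0.1066

Since p-value > α = 0.05, we fail to reject H₀.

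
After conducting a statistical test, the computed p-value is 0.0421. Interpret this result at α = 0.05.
Since p = 0.0421 < α = 0.05, reject H₀.
There is sufficient evidence to reject the null hypothesis; the result is statistically significant at the 0.05 level.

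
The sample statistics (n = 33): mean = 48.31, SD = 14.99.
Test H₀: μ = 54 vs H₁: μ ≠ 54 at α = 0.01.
One-sample t-test:
H₀: μ = 54
H₁: μ ≠ 54
df = n - 1 = 32
t = (x̄ - μ₀) / (s/√n) = (48.31 - 54) / (14.99/√33) = -2.181
p-value = 0.0367

Since p-value > α = 0.01, we fail to reject H₀.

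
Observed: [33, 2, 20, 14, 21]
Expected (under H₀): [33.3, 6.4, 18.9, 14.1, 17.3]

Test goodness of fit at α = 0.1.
Chi-square goodness of fit test:
H₀: observed counts match expected distribution
H₁: observed counts differ from expected distribution
df = k - 1 = 4
χ² = Σ(O - E)²/E
   = (33 - 33.3)²/33.3 + (2 - 6.4)²/6.4 + (20 - 18.9)²/18.9 + (14 - 14.1)²/14.1 + (21 - 17.3)²/17.3
   = 0.003 + 3.025 + 0.064 + 0.001 + 0.791
   = 3.88
p-value = 0.4220

Since p-value > α = 0.1, we fail to reject H₀.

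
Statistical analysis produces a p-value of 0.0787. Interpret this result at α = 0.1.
Since p = 0.0787 < α = 0.1, reject H₀.
There is sufficient evidence to reject the null hypothesis; the result is statistically significant at the 0.1 level.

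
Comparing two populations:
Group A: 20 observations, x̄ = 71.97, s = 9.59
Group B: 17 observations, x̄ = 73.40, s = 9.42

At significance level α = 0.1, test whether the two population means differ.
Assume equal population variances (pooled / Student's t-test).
Student's two-sample t-test (equal variances):
H₀: μ₁ = μ₂
H₁: μ₁ ≠ μ₂
df = n₁ + n₂ - 2 = 35
Pooled variance s_p² = [(n₁-1)s₁² + (n₂-1)s₂²] / (n₁ + n₂ - 2) = [(19)(9.59²) + (16)(9.42²)] / 35 = 90.4908
SE = √(s_p²(1/n₁ + 1/n₂)) = √(90.4908 × (1/20 + 1/17)) = 3.1381
t = (x̄₁ - x̄₂) / SE = (71.97 - 73.40) / 3.1381 = -1.43 / 3.1381 = -0.456
p-value = 0.6514

Since p-value > α = 0.1, we fail to reject H₀.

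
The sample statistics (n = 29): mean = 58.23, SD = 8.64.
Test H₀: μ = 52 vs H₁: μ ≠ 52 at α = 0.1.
One-sample t-test:
H₀: μ = 52
H₁: μ ≠ 52
df = n - 1 = 28
t = (x̄ - μ₀) / (s/√n) = (58.23 - 52) / (8.64/√29) = 3.883
p-value = 0.0006

Since p-value < α = 0.1, we reject H₀.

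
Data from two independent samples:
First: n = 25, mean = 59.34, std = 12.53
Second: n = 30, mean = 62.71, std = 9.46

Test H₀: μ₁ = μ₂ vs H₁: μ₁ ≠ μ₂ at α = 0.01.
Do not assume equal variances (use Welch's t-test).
Welch's two-sample t-test:
H₀: μ₁ = μ₂
H₁: μ₁ ≠ μ₂
s₁²/n₁ = 12.53²/25 = 6.2800,  s₂²/n₂ = 9.46²/30 = 2.9831
SE = √(s₁²/n₁ + s₂²/n₂) = √(6.2800 + 2.9831) = 3.0435
df (Welch-Satterthwaite) = (s₁²/n₁ + s₂²/n₂)² / [(s₁²/n₁)²/(n₁-1) + (s₂²/n₂)²/(n₂-1)] ≈ 44.00
t = (x̄₁ - x̄₂) / SE = (59.34 - 62.71) / 3.0435 = -3.37 / 3.0435 = -1.107
p-value = 0.2742

Since p-value > α = 0.01, we fail to reject H₀.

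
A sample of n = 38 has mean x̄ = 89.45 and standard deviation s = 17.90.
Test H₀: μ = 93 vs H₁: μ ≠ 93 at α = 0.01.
One-sample t-test:
H₀: μ = 93
H₁: μ ≠ 93
df = n - 1 = 37
t = (x̄ - μ₀) / (s/√n) = (89.45 - 93) / (17.90/√38) = -1.223
p-value = 0.2292

Since p-value > α = 0.01, we fail to reject H₀.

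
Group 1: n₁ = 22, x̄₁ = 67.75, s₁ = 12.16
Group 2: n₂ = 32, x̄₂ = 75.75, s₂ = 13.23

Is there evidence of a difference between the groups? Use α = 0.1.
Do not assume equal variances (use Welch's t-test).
Welch's two-sample t-test:
H₀: μ₁ = μ₂
H₁: μ₁ ≠ μ₂
s₁²/n₁ = 12.16²/22 = 6.7212,  s₂²/n₂ = 13.23²/32 = 5.4698
SE = √(s₁²/n₁ + s₂²/n₂) = √(6.7212 + 5.4698) = 3.4916
df (Welch-Satterthwaite) = (s₁²/n₁ + s₂²/n₂)² / [(s₁²/n₁)²/(n₁-1) + (s₂²/n₂)²/(n₂-1)] ≈ 47.69
t = (x̄₁ - x̄₂) / SE = (67.75 - 75.75) / 3.4916 = -8.00 / 3.4916 = -2.291
p-value = 0.0264

Since p-value < α = 0.1, we reject H₀.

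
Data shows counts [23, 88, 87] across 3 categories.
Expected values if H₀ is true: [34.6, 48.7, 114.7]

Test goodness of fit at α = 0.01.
Chi-square goodness of fit test:
H₀: observed counts match expected distribution
H₁: observed counts differ from expected distribution
df = k - 1 = 2
χ² = Σ(O - E)²/E
   = (23 - 34.6)²/34.6 + (88 - 48.7)²/48.7 + (87 - 114.7)²/114.7
   = 3.889 + 31.714 + 6.690
   = 42.29
p-value < 0.0001

Since p-value < α = 0.01, we reject H₀.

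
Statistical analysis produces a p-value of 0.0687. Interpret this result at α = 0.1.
Since p = 0.0687 < α = 0.1, reject H₀.
There is sufficient evidence to reject the null hypothesis; the result is statistically significant at the 0.1 level.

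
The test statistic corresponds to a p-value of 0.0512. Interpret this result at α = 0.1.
Since p = 0.0512 < α = 0.1, reject H₀.
There is sufficient evidence to reject the null hypothesis; the result is statistically significant at the 0.1 level.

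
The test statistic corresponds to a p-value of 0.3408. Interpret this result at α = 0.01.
Since p = 0.3408 > α = 0.01, fail to reject H₀.
There is insufficient evidence to reject the null hypothesis; the result is not statistically significant at the 0.01 level.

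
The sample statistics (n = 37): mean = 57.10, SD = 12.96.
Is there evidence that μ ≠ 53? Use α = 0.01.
One-sample t-test:
H₀: μ = 53
H₁: μ ≠ 53
df = n - 1 = 36
t = (x̄ - μ₀) / (s/√n) = (57.10 - 53) / (12.96/√37) = 1.924
p-value = 0.0622

Since p-value > α = 0.01, we fail to reject H₀.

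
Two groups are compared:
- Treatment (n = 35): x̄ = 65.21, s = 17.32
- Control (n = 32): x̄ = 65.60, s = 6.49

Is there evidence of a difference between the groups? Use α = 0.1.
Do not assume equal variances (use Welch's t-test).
Welch's two-sample t-test:
H₀: μ₁ = μ₂
H₁: μ₁ ≠ μ₂
s₁²/n₁ = 17.32²/35 = 8.5709,  s₂²/n₂ = 6.49²/32 = 1.3163
SE = √(s₁²/n₁ + s₂²/n₂) = √(8.5709 + 1.3163) = 3.1444
df (Welch-Satterthwaite) = (s₁²/n₁ + s₂²/n₂)² / [(s₁²/n₁)²/(n₁-1) + (s₂²/n₂)²/(n₂-1)] ≈ 44.10
t = (x̄₁ - x̄₂) / SE = (65.21 - 65.60) / 3.1444 = -0.39 / 3.1444 = -0.124
p-value = 0.9019

Since p-value > α = 0.1, we fail to reject H₀.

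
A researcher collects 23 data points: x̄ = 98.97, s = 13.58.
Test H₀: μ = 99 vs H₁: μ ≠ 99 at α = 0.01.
One-sample t-test:
H₀: μ = 99
H₁: μ ≠ 99
df = n - 1 = 22
t = (x̄ - μ₀) / (s/√n) = (98.97 - 99) / (13.58/√23) = -0.011
p-value = 0.9916

Since p-value > α = 0.01, we fail to reject H₀.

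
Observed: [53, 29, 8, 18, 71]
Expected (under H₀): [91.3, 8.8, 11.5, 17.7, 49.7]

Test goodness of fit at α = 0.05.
Chi-square goodness of fit test:
H₀: observed counts match expected distribution
H₁: observed counts differ from expected distribution
df = k - 1 = 4
χ² = Σ(O - E)²/E
   = (53 - 91.3)²/91.3 + (29 - 8.8)²/8.8 + (8 - 11.5)²/11.5 + (18 - 17.7)²/17.7 + (71 - 49.7)²/49.7
   = 16.067 + 46.368 + 1.065 + 0.005 + 9.129
   = 72.63
p-value < 0.0001

Since p-value < α = 0.05, we reject H₀.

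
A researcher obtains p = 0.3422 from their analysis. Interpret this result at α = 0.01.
Since p = 0.3422 > α = 0.01, fail to reject H₀.
There is insufficient evidence to reject the null hypothesis; the result is not statistically significant at the 0.01 level.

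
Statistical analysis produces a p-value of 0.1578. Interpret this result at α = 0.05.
Since p = 0.1578 > α = 0.05, fail to reject H₀.
There is insufficient evidence to reject the null hypothesis; the result is not statistically significant at the 0.05 level.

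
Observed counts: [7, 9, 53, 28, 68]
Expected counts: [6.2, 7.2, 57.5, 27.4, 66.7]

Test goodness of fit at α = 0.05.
Chi-square goodness of fit test:
H₀: observed counts match expected distribution
H₁: observed counts differ from expected distribution
df = k - 1 = 4
χ² = Σ(O - E)²/E
   = (7 - 6.2)²/6.2 + (9 - 7.2)²/7.2 + (53 - 57.5)²/57.5 + (28 - 27.4)²/27.4 + (68 - 66.7)²/66.7
   = 0.103 + 0.450 + 0.352 + 0.013 + 0.025
   = 0.94
p-value = 0.9182

Since p-value > α = 0.05, we fail to reject H₀.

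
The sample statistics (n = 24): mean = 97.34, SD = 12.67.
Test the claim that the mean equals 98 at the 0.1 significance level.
One-sample t-test:
H₀: μ = 98
H₁: μ ≠ 98
df = n - 1 = 23
t = (x̄ - μ₀) / (s/√n) = (97.34 - 98) / (12.67/√24) = -0.255
p-value = 0.8008

Since p-value > α = 0.1, we fail to reject H₀.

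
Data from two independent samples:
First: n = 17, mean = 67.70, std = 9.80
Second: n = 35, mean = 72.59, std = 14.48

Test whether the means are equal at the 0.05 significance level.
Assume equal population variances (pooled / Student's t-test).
Student's two-sample t-test (equal variances):
H₀: μ₁ = μ₂
H₁: μ₁ ≠ μ₂
df = n₁ + n₂ - 2 = 50
Pooled variance s_p² = [(n₁-1)s₁² + (n₂-1)s₂²] / (n₁ + n₂ - 2) = [(16)(9.80²) + (34)(14.48²)] / 50 = 173.3087
SE = √(s_p²(1/n₁ + 1/n₂)) = √(173.3087 × (1/17 + 1/35)) = 3.8918
t = (x̄₁ - x̄₂) / SE = (67.70 - 72.59) / 3.8918 = -4.89 / 3.8918 = -1.256
p-value = 0.2148

Since p-value > α = 0.05, we fail to reject H₀.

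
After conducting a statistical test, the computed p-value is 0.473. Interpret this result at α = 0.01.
Since p = 0.473 > α = 0.01, fail to reject H₀.
There is insufficient evidence to reject the null hypothesis; the result is not statistically significant at the 0.01 level.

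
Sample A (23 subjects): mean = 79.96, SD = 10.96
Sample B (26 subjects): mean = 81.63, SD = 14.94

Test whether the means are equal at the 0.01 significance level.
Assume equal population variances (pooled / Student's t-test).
Student's two-sample t-test (equal variances):
H₀: μ₁ = μ₂
H₁: μ₁ ≠ μ₂
df = n₁ + n₂ - 2 = 47
Pooled variance s_p² = [(n₁-1)s₁² + (n₂-1)s₂²] / (n₁ + n₂ - 2) = [(22)(10.96²) + (25)(14.94²)] / 47 = 174.9525
SE = √(s_p²(1/n₁ + 1/n₂)) = √(174.9525 × (1/23 + 1/26)) = 3.7862
t = (x̄₁ - x̄₂) / SE = (79.96 - 81.63) / 3.7862 = -1.67 / 3.7862 = -0.441
p-value = 0.6612

Since p-value > α = 0.01, we fail to reject H₀.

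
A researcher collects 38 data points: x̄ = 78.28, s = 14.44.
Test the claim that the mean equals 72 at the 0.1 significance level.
One-sample t-test:
H₀: μ = 72
H₁: μ ≠ 72
df = n - 1 = 37
t = (x̄ - μ₀) / (s/√n) = (78.28 - 72) / (14.44/√38) = 2.681
p-value = 0.0109

Since p-value < α = 0.1, we reject H₀.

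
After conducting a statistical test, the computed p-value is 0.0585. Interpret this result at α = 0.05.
Since p = 0.0585 > α = 0.05, fail to reject H₀.
There is insufficient evidence to reject the null hypothesis; the result is not statistically significant at the 0.05 level.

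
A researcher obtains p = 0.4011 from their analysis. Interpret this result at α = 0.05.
Since p = 0.4011 > α = 0.05, fail to reject H₀.
There is insufficient evidence to reject the null hypothesis; the result is not statistically significant at the 0.05 level.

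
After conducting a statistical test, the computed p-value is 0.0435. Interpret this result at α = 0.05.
Since p = 0.0435 < α = 0.05, reject H₀.
There is sufficient evidence to reject the null hypothesis; the result is statistically significant at the 0.05 level.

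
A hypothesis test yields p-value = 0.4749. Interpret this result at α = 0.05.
Since p = 0.4749 > α = 0.05, fail to reject H₀.
There is insufficient evidence to reject the null hypothesis; the result is not statistically significant at the 0.05 level.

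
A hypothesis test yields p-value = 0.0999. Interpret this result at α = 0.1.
Since p = 0.0999 < α = 0.1, reject H₀.
There is sufficient evidence to reject the null hypothesis; the result is statistically significant at the 0.1 level.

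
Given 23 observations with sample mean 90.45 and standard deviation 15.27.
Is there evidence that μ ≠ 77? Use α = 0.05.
One-sample t-test:
H₀: μ = 77
H₁: μ ≠ 77
df = n - 1 = 22
t = (x̄ - μ₀) / (s/√n) = (90.45 - 77) / (15.27/√23) = 4.224
p-value = 0.0003

Since p-value < α = 0.05, we reject H₀.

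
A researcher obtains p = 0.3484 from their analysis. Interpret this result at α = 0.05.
Since p = 0.3484 > α = 0.05, fail to reject H₀.
There is insufficient evidence to reject the null hypothesis; the result is not statistically significant at the 0.05 level.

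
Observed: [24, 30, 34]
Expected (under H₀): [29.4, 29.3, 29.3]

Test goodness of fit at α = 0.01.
Chi-square goodness of fit test:
H₀: observed counts match expected distribution
H₁: observed counts differ from expected distribution
df = k - 1 = 2
χ² = Σ(O - E)²/E
   = (24 - 29.4)²/29.4 + (30 - 29.3)²/29.3 + (34 - 29.3)²/29.3
   = 0.992 + 0.017 + 0.754
   = 1.76
p-value = 0.4143

Since p-value > α = 0.01, we fail to reject H₀.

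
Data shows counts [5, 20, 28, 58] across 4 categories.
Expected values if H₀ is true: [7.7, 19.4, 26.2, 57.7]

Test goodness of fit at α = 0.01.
Chi-square goodness of fit test:
H₀: observed counts match expected distribution
H₁: observed counts differ from expected distribution
df = k - 1 = 3
χ² = Σ(O - E)²/E
   = (5 - 7.7)²/7.7 + (20 - 19.4)²/19.4 + (28 - 26.2)²/26.2 + (58 - 57.7)²/57.7
   = 0.947 + 0.019 + 0.124 + 0.002
   = 1.09
p-value = 0.7794

Since p-value > α = 0.01, we fail to reject H₀.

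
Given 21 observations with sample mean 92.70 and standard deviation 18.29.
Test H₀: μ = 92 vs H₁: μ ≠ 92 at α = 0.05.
One-sample t-test:
H₀: μ = 92
H₁: μ ≠ 92
df = n - 1 = 20
t = (x̄ - μ₀) / (s/√n) = (92.70 - 92) / (18.29/√21) = 0.175
p-value = 0.8625

Since p-value > α = 0.05, we fail to reject H₀.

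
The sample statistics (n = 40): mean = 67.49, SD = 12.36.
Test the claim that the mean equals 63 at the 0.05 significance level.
One-sample t-test:
H₀: μ = 63
H₁: μ ≠ 63
df = n - 1 = 39
t = (x̄ - μ₀) / (s/√n) = (67.49 - 63) / (12.36/√40) = 2.298
p-value = 0.0270

Since p-value < α = 0.05, we reject H₀.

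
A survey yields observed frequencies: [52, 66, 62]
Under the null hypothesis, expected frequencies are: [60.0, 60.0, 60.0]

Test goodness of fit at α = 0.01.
Chi-square goodness of fit test:
H₀: observed counts match expected distribution
H₁: observed counts differ from expected distribution
df = k - 1 = 2
χ² = Σ(O - E)²/E
   = (52 - 60.0)²/60.0 + (66 - 60.0)²/60.0 + (62 - 60.0)²/60.0
   = 1.067 + 0.600 + 0.067
   = 1.73
p-value = 0.4204

Since p-value > α = 0.01, we fail to reject H₀.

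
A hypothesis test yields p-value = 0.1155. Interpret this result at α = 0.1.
Since p = 0.1155 > α = 0.1, fail to reject H₀.
There is insufficient evidence to reject the null hypothesis; the result is not statistically significant at the 0.1 level.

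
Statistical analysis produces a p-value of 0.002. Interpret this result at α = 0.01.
Since p = 0.002 < α = 0.01, reject H₀.
There is sufficient evidence to reject the null hypothesis; the result is statistically significant at the 0.01 level.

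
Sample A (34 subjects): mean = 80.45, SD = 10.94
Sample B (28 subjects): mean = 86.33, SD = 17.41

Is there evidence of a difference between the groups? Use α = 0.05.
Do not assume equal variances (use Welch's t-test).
Welch's two-sample t-test:
H₀: μ₁ = μ₂
H₁: μ₁ ≠ μ₂
s₁²/n₁ = 10.94²/34 = 3.5201,  s₂²/n₂ = 17.41²/28 = 10.8253
SE = √(s₁²/n₁ + s₂²/n₂) = √(3.5201 + 10.8253) = 3.7875
df (Welch-Satterthwaite) = (s₁²/n₁ + s₂²/n₂)² / [(s₁²/n₁)²/(n₁-1) + (s₂²/n₂)²/(n₂-1)] ≈ 43.64
t = (x̄₁ - x̄₂) / SE = (80.45 - 86.33) / 3.7875 = -5.88 / 3.7875 = -1.552
p-value = 0.1278

Since p-value > α = 0.05, we fail to reject H₀.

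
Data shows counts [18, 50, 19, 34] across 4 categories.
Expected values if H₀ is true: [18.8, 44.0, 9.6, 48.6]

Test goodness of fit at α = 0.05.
Chi-square goodness of fit test:
H₀: observed counts match expected distribution
H₁: observed counts differ from expected distribution
df = k - 1 = 3
χ² = Σ(O - E)²/E
   = (18 - 18.8)²/18.8 + (50 - 44.0)²/44.0 + (19 - 9.6)²/9.6 + (34 - 48.6)²/48.6
   = 0.034 + 0.818 + 9.204 + 4.386
   = 14.44
p-value = 0.0024

Since p-value < α = 0.05, we reject H₀.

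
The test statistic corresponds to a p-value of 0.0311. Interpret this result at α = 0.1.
Since p = 0.0311 < α = 0.1, reject H₀.
There is sufficient evidence to reject the null hypothesis; the result is statistically significant at the 0.1 level.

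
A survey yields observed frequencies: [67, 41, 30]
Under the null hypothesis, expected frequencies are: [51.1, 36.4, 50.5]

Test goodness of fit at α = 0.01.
Chi-square goodness of fit test:
H₀: observed counts match expected distribution
H₁: observed counts differ from expected distribution
df = k - 1 = 2
χ² = Σ(O - E)²/E
   = (67 - 51.1)²/51.1 + (41 - 36.4)²/36.4 + (30 - 50.5)²/50.5
   = 4.947 + 0.581 + 8.322
   = 13.85
p-value = 0.0010

Since p-value < α = 0.01, we reject H₀.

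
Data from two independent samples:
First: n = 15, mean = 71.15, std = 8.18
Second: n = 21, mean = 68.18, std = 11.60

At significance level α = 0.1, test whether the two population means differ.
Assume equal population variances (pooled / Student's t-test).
Student's two-sample t-test (equal variances):
H₀: μ₁ = μ₂
H₁: μ₁ ≠ μ₂
df = n₁ + n₂ - 2 = 34
Pooled variance s_p² = [(n₁-1)s₁² + (n₂-1)s₂²] / (n₁ + n₂ - 2) = [(14)(8.18²) + (20)(11.60²)] / 34 = 106.7051
SE = √(s_p²(1/n₁ + 1/n₂)) = √(106.7051 × (1/15 + 1/21)) = 3.4921
t = (x̄₁ - x̄₂) / SE = (71.15 - 68.18) / 3.4921 = 2.97 / 3.4921 = 0.850
p-value = 0.4010

Since p-value > α = 0.1, we fail to reject H₀.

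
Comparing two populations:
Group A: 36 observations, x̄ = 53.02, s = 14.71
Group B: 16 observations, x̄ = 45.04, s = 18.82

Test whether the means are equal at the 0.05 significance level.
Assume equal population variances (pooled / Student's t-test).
Student's two-sample t-test (equal variances):
H₀: μ₁ = μ₂
H₁: μ₁ ≠ μ₂
df = n₁ + n₂ - 2 = 50
Pooled variance s_p² = [(n₁-1)s₁² + (n₂-1)s₂²] / (n₁ + n₂ - 2) = [(35)(14.71²) + (15)(18.82²)] / 50 = 257.7266
SE = √(s_p²(1/n₁ + 1/n₂)) = √(257.7266 × (1/36 + 1/16)) = 4.8236
t = (x̄₁ - x̄₂) / SE = (53.02 - 45.04) / 4.8236 = 7.98 / 4.8236 = 1.654
p-value = 0.1043

Since p-value > α = 0.05, we fail to reject H₀.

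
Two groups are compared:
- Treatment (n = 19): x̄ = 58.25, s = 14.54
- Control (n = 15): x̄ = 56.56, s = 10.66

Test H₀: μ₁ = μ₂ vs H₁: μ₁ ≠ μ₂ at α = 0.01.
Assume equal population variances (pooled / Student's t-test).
Student's two-sample t-test (equal variances):
H₀: μ₁ = μ₂
H₁: μ₁ ≠ μ₂
df = n₁ + n₂ - 2 = 32
Pooled variance s_p² = [(n₁-1)s₁² + (n₂-1)s₂²] / (n₁ + n₂ - 2) = [(18)(14.54²) + (14)(10.66²)] / 32 = 168.6346
SE = √(s_p²(1/n₁ + 1/n₂)) = √(168.6346 × (1/19 + 1/15)) = 4.4853
t = (x̄₁ - x̄₂) / SE = (58.25 - 56.56) / 4.4853 = 1.69 / 4.4853 = 0.377
p-value = 0.7088

Since p-value > α = 0.01, we fail to reject H₀.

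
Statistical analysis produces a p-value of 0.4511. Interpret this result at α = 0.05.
Since p = 0.4511 > α = 0.05, fail to reject H₀.
There is insufficient evidence to reject the null hypothesis; the result is not statistically significant at the 0.05 level.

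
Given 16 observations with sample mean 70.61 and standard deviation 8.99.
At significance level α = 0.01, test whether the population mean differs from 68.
One-sample t-test:
H₀: μ = 68
H₁: μ ≠ 68
df = n - 1 = 15
t = (x̄ - μ₀) / (s/√n) = (70.61 - 68) / (8.99/√16) = 1.161
p-value = 0.2637

Since p-value > α = 0.01, we fail to reject H₀.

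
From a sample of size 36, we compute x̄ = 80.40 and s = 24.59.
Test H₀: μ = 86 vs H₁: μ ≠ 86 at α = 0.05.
One-sample t-test:
H₀: μ = 86
H₁: μ ≠ 86
df = n - 1 = 35
t = (x̄ - μ₀) / (s/√n) = (80.40 - 86) / (24.59/√36) = -1.366
p-value = 0.1805

Since p-value > α = 0.05, we fail to reject H₀.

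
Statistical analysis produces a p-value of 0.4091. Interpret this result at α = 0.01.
Since p = 0.4091 > α = 0.01, fail to reject H₀.
There is insufficient evidence to reject the null hypothesis; the result is not statistically significant at the 0.01 level.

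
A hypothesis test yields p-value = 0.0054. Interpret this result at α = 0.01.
Since p = 0.0054 < α = 0.01, reject H₀.
There is sufficient evidence to reject the null hypothesis; the result is statistically significant at the 0.01 level.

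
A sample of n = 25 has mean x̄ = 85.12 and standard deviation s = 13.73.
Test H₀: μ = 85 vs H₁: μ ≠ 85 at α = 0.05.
One-sample t-test:
H₀: μ = 85
H₁: μ ≠ 85
df = n - 1 = 24
t = (x̄ - μ₀) / (s/√n) = (85.12 - 85) / (13.73/√25) = 0.044
p-value = 0.9655

Since p-value > α = 0.05, we fail to reject H₀.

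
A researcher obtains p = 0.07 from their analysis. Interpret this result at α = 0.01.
Since p = 0.07 > α = 0.01, fail to reject H₀.
There is insufficient evidence to reject the null hypothesis; the result is not statistically significant at the 0.01 level.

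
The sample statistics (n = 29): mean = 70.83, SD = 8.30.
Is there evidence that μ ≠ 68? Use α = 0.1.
One-sample t-test:
H₀: μ = 68
H₁: μ ≠ 68
df = n - 1 = 28
t = (x̄ - μ₀) / (s/√n) = (70.83 - 68) / (8.30/√29) = 1.836
p-value = 0.0770

Since p-value < α = 0.1, we reject H₀.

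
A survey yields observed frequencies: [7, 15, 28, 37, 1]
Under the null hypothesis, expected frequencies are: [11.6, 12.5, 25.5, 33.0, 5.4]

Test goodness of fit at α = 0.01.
Chi-square goodness of fit test:
H₀: observed counts match expected distribution
H₁: observed counts differ from expected distribution
df = k - 1 = 4
χ² = Σ(O - E)²/E
   = (7 - 11.6)²/11.6 + (15 - 12.5)²/12.5 + (28 - 25.5)²/25.5 + (37 - 33.0)²/33.0 + (1 - 5.4)²/5.4
   = 1.824 + 0.500 + 0.245 + 0.485 + 3.585
   = 6.64
p-value = 0.1562

Since p-value > α = 0.01, we fail to reject H₀.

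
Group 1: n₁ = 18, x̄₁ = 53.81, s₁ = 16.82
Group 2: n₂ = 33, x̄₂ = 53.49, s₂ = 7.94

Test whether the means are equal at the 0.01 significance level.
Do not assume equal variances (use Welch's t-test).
Welch's two-sample t-test:
H₀: μ₁ = μ₂
H₁: μ₁ ≠ μ₂
s₁²/n₁ = 16.82²/18 = 15.7174,  s₂²/n₂ = 7.94²/33 = 1.9104
SE = √(s₁²/n₁ + s₂²/n₂) = √(15.7174 + 1.9104) = 4.1985
df (Welch-Satterthwaite) = (s₁²/n₁ + s₂²/n₂)² / [(s₁²/n₁)²/(n₁-1) + (s₂²/n₂)²/(n₂-1)] ≈ 21.22
t = (x̄₁ - x̄₂) / SE = (53.81 - 53.49) / 4.1985 = 0.32 / 4.1985 = 0.076
p-value = 0.9400

Since p-value > α = 0.01, we fail to reject H₀.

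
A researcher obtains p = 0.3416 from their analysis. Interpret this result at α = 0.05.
Since p = 0.3416 > α = 0.05, fail to reject H₀.
There is insufficient evidence to reject the null hypothesis; the result is not statistically significant at the 0.05 level.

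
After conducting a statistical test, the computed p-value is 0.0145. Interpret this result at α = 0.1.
Since p = 0.0145 < α = 0.1, reject H₀.
There is sufficient evidence to reject the null hypothesis; the result is statistically significant at the 0.1 level.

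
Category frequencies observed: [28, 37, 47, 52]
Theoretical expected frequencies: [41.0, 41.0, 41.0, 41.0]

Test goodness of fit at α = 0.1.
Chi-square goodness of fit test:
H₀: observed counts match expected distribution
H₁: observed counts differ from expected distribution
df = k - 1 = 3
χ² = Σ(O - E)²/E
   = (28 - 41.0)²/41.0 + (37 - 41.0)²/41.0 + (47 - 41.0)²/41.0 + (52 - 41.0)²/41.0
   = 4.122 + 0.390 + 0.878 + 2.951
   = 8.34
p-value = 0.0395

Since p-value < α = 0.1, we reject H₀.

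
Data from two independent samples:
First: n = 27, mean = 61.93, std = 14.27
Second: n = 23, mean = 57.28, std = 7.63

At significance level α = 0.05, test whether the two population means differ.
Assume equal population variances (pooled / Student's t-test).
Student's two-sample t-test (equal variances):
H₀: μ₁ = μ₂
H₁: μ₁ ≠ μ₂
df = n₁ + n₂ - 2 = 48
Pooled variance s_p² = [(n₁-1)s₁² + (n₂-1)s₂²] / (n₁ + n₂ - 2) = [(26)(14.27²) + (22)(7.63²)] / 48 = 136.9839
SE = √(s_p²(1/n₁ + 1/n₂)) = √(136.9839 × (1/27 + 1/23)) = 3.3210
t = (x̄₁ - x̄₂) / SE = (61.93 - 57.28) / 3.3210 = 4.65 / 3.3210 = 1.400
p-value = 0.1679

Since p-value > α = 0.05, we fail to reject H₀.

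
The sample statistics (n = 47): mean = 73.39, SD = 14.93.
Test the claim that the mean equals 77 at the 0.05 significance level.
One-sample t-test:
H₀: μ = 77
H₁: μ ≠ 77
df = n - 1 = 46
t = (x̄ - μ₀) / (s/√n) = (73.39 - 77) / (14.93/√47) = -1.658
p-value = 0.1042

Since p-value > α = 0.05, we fail to reject H₀.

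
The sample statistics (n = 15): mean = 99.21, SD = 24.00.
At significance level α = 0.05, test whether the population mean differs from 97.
One-sample t-test:
H₀: μ = 97
H₁: μ ≠ 97
df = n - 1 = 14
t = (x̄ - μ₀) / (s/√n) = (99.21 - 97) / (24.00/√15) = 0.357
p-value = 0.7267

Since p-value > α = 0.05, we fail to reject H₀.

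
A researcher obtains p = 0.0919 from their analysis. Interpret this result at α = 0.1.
Since p = 0.0919 < α = 0.1, reject H₀.
There is sufficient evidence to reject the null hypothesis; the result is statistically significant at the 0.1 level.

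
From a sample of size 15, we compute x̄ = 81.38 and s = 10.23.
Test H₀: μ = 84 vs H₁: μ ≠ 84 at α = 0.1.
One-sample t-test:
H₀: μ = 84
H₁: μ ≠ 84
df = n - 1 = 14
t = (x̄ - μ₀) / (s/√n) = (81.38 - 84) / (10.23/√15) = -0.992
p-value = 0.3381

Since p-value > α = 0.1, we fail to reject H₀.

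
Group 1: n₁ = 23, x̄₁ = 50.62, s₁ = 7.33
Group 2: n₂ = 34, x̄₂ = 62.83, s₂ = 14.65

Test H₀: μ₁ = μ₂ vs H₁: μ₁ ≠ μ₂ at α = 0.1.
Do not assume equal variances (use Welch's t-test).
Welch's two-sample t-test:
H₀: μ₁ = μ₂
H₁: μ₁ ≠ μ₂
s₁²/n₁ = 7.33²/23 = 2.3360,  s₂²/n₂ = 14.65²/34 = 6.3124
SE = √(s₁²/n₁ + s₂²/n₂) = √(2.3360 + 6.3124) = 2.9408
df (Welch-Satterthwaite) = (s₁²/n₁ + s₂²/n₂)² / [(s₁²/n₁)²/(n₁-1) + (s₂²/n₂)²/(n₂-1)] ≈ 51.39
t = (x̄₁ - x̄₂) / SE = (50.62 - 62.83) / 2.9408 = -12.21 / 2.9408 = -4.152
p-value = 0.0001

Since p-value < α = 0.1, we reject H₀.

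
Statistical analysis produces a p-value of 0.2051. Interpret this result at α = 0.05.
Since p = 0.2051 > α = 0.05, fail to reject H₀.
There is insufficient evidence to reject the null hypothesis; the result is not statistically significant at the 0.05 level.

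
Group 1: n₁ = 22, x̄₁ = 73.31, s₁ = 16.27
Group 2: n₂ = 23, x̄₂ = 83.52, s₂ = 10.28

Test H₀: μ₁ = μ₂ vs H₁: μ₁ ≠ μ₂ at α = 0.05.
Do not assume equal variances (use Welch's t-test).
Welch's two-sample t-test:
H₀: μ₁ = μ₂
H₁: μ₁ ≠ μ₂
s₁²/n₁ = 16.27²/22 = 12.0324,  s₂²/n₂ = 10.28²/23 = 4.5947
SE = √(s₁²/n₁ + s₂²/n₂) = √(12.0324 + 4.5947) = 4.0776
df (Welch-Satterthwaite) = (s₁²/n₁ + s₂²/n₂)² / [(s₁²/n₁)²/(n₁-1) + (s₂²/n₂)²/(n₂-1)] ≈ 35.20
t = (x̄₁ - x̄₂) / SE = (73.31 - 83.52) / 4.0776 = -10.21 / 4.0776 = -2.504
p-value = 0.0171

Since p-value < α = 0.05, we reject H₀.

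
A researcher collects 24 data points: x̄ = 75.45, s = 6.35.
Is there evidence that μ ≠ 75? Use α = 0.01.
One-sample t-test:
H₀: μ = 75
H₁: μ ≠ 75
df = n - 1 = 23
t = (x̄ - μ₀) / (s/√n) = (75.45 - 75) / (6.35/√24) = 0.347
p-value = 0.7316

Since p-value > α = 0.01, we fail to reject H₀.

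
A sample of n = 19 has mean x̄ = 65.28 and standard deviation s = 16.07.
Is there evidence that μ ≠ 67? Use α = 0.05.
One-sample t-test:
H₀: μ = 67
H₁: μ ≠ 67
df = n - 1 = 18
t = (x̄ - μ₀) / (s/√n) = (65.28 - 67) / (16.07/√19) = -0.467
p-value = 0.6464

Since p-value > α = 0.05, we fail to reject H₀.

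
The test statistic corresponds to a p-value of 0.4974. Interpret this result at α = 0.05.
Since p = 0.4974 > α = 0.05, fail to reject H₀.
There is insufficient evidence to reject the null hypothesis; the result is not statistically significant at the 0.05 level.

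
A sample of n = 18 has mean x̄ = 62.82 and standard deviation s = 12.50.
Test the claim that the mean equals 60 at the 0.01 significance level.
One-sample t-test:
H₀: μ = 60
H₁: μ ≠ 60
df = n - 1 = 17
t = (x̄ - μ₀) / (s/√n) = (62.82 - 60) / (12.50/√18) = 0.957
p-value = 0.3519

Since p-value > α = 0.01, we fail to reject H₀.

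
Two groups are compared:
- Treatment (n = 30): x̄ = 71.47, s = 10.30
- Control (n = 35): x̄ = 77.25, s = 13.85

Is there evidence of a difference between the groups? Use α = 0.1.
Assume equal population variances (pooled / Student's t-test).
Student's two-sample t-test (equal variances):
H₀: μ₁ = μ₂
H₁: μ₁ ≠ μ₂
df = n₁ + n₂ - 2 = 63
Pooled variance s_p² = [(n₁-1)s₁² + (n₂-1)s₂²] / (n₁ + n₂ - 2) = [(29)(10.30²) + (34)(13.85²)] / 63 = 152.3583
SE = √(s_p²(1/n₁ + 1/n₂)) = √(152.3583 × (1/30 + 1/35)) = 3.0711
t = (x̄₁ - x̄₂) / SE = (71.47 - 77.25) / 3.0711 = -5.78 / 3.0711 = -1.882
p-value = 0.0644

Since p-value < α = 0.1, we reject H₀.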